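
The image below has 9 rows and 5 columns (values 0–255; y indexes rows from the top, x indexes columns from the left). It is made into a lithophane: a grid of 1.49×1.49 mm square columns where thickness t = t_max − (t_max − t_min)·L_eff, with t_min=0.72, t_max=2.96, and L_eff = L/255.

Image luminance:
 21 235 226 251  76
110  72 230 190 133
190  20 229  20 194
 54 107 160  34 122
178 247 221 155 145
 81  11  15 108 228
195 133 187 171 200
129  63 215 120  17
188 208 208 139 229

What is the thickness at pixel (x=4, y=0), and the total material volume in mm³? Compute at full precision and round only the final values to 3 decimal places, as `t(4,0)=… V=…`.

span = t_max - t_min = 2.96 - 0.72 = 2.240
L(4,0) = 76, L_eff = 76/255 = 0.298039
t(4,0) = 2.96 - 2.240·0.298039 = 2.292
Σt over all 9·5 pixels = 32474/425 ≈ 76.4094118
V = pitch²·Σt = 1.49²·32474/425 = 169.637

t(4,0)=2.292 V=169.637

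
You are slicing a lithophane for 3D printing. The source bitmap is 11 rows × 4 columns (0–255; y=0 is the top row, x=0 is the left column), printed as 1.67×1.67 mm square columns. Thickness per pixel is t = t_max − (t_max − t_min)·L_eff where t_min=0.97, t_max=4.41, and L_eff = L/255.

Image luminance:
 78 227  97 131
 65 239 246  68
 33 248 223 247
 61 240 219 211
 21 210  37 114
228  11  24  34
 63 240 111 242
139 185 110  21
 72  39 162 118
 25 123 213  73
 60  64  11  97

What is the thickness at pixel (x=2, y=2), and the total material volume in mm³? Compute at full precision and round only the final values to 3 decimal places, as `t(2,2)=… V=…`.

t(2,2)=1.402 V=334.985

span = t_max - t_min = 4.41 - 0.97 = 3.440
L(2,2) = 223, L_eff = 223/255 = 0.874510
t(2,2) = 4.41 - 3.440·0.874510 = 1.402
Σt over all 11·4 pixels = 30629/255 ≈ 120.1137255
V = pitch²·Σt = 1.67²·30629/255 = 334.985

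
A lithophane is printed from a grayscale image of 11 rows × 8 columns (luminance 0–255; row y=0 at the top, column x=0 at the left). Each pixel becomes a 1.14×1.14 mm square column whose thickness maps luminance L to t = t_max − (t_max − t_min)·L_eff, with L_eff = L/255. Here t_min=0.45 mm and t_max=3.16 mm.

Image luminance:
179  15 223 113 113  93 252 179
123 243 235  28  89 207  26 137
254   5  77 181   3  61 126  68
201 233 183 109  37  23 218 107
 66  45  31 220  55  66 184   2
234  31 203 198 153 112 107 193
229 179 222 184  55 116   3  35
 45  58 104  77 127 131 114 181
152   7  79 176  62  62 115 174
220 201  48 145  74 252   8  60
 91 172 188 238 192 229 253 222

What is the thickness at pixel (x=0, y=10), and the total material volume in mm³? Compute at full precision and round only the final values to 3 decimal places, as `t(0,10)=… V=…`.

span = t_max - t_min = 3.16 - 0.45 = 2.710
L(0,10) = 91, L_eff = 91/255 = 0.356863
t(0,10) = 3.16 - 2.710·0.356863 = 2.193
Σt over all 11·8 pixels = 4023049/25500 ≈ 157.7666275
V = pitch²·Σt = 1.14²·4023049/25500 = 205.034

t(0,10)=2.193 V=205.034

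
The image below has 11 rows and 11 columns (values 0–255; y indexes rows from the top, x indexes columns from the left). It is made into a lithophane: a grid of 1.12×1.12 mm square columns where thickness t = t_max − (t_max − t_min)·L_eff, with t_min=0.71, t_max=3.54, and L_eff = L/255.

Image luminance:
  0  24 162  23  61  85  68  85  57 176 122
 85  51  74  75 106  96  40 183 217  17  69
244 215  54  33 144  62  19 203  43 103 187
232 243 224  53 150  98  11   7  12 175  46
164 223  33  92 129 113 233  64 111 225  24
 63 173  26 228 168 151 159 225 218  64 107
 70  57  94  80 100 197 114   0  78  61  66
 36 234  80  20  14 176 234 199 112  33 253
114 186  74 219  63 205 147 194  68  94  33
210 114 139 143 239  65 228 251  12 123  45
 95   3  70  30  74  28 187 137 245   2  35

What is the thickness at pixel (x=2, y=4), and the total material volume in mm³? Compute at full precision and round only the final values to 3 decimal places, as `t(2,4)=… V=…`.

t(2,4)=3.174 V=347.881

span = t_max - t_min = 3.54 - 0.71 = 2.830
L(2,4) = 33, L_eff = 33/255 = 0.129412
t(2,4) = 3.54 - 2.830·0.129412 = 3.174
Σt over all 11·11 pixels = 7071889/25500 ≈ 277.3289804
V = pitch²·Σt = 1.12²·7071889/25500 = 347.881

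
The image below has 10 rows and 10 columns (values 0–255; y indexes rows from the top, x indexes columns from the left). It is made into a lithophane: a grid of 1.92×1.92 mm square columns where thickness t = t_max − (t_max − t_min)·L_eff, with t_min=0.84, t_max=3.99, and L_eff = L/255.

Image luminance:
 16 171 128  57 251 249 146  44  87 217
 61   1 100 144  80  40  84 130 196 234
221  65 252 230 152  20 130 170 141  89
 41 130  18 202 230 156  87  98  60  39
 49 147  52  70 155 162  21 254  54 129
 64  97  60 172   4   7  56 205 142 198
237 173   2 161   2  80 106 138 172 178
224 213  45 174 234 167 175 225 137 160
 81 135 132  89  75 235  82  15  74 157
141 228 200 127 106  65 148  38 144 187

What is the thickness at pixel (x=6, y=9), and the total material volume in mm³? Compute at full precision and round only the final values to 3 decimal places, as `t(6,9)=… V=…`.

span = t_max - t_min = 3.99 - 0.84 = 3.150
L(6,9) = 148, L_eff = 148/255 = 0.580392
t(6,9) = 3.99 - 3.150·0.580392 = 2.162
Σt over all 10·10 pixels = 415233/1700 ≈ 244.2547059
V = pitch²·Σt = 1.92²·415233/1700 = 900.421

t(6,9)=2.162 V=900.421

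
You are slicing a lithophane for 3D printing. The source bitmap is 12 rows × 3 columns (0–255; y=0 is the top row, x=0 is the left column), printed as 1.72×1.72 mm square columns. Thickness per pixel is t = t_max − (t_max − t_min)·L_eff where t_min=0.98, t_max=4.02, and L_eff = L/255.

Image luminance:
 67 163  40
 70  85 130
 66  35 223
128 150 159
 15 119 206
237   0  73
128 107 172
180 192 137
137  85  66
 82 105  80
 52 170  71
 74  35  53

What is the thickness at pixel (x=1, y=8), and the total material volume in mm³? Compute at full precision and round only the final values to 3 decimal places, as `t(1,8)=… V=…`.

t(1,8)=3.007 V=290.874

span = t_max - t_min = 4.02 - 0.98 = 3.040
L(1,8) = 85, L_eff = 85/255 = 0.333333
t(1,8) = 4.02 - 3.040·0.333333 = 3.007
Σt over all 12·3 pixels = 626798/6375 ≈ 98.3212549
V = pitch²·Σt = 1.72²·626798/6375 = 290.874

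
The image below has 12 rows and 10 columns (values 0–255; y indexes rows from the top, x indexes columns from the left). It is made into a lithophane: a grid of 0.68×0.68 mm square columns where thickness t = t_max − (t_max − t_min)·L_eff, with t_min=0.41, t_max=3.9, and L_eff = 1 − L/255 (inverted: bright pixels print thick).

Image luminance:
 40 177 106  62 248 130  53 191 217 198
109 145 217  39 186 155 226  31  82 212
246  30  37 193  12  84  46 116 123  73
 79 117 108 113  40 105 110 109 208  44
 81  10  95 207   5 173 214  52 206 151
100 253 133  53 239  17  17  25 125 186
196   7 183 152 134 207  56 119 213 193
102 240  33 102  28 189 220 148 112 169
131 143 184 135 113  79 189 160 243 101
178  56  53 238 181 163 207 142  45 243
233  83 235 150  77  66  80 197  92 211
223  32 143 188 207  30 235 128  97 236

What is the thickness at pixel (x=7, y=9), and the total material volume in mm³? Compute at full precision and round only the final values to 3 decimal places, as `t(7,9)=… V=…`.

t(7,9)=2.353 V=123.304

span = t_max - t_min = 3.9 - 0.41 = 3.490
L(7,9) = 142, L_eff = 1 - 142/255 = 0.443137 (inverted)
t(7,9) = 3.9 - 3.490·0.443137 = 2.353
Σt over all 12·10 pixels = 6799861/25500 ≈ 266.6612157
V = pitch²·Σt = 0.68²·6799861/25500 = 123.304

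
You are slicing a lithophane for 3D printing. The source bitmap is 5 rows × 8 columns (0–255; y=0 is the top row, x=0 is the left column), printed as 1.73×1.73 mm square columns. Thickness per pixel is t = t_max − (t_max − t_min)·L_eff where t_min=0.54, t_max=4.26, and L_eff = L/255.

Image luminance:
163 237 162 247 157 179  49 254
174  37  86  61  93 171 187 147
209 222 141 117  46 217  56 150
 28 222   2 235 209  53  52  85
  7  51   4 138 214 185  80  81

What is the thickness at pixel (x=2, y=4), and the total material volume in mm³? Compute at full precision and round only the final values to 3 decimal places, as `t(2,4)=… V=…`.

t(2,4)=4.202 V=282.603

span = t_max - t_min = 4.26 - 0.54 = 3.720
L(2,4) = 4, L_eff = 4/255 = 0.015686
t(2,4) = 4.26 - 3.720·0.015686 = 4.202
Σt over all 5·8 pixels = 200652/2125 ≈ 94.4244706
V = pitch²·Σt = 1.73²·200652/2125 = 282.603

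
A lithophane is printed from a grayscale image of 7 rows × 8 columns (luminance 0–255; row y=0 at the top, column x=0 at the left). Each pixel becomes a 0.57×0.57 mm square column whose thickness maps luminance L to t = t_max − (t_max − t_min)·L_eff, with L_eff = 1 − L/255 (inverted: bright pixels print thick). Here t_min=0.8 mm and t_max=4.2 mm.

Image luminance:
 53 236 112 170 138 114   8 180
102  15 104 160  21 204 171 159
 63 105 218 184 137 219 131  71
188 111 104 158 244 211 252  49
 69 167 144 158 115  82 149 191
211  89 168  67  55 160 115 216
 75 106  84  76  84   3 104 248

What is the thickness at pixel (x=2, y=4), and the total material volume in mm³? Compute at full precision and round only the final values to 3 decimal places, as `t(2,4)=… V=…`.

t(2,4)=2.720 V=46.300

span = t_max - t_min = 4.2 - 0.8 = 3.400
L(2,4) = 144, L_eff = 1 - 144/255 = 0.435294 (inverted)
t(2,4) = 4.2 - 3.400·0.435294 = 2.720
Σt over all 7·8 pixels = 10688/75 ≈ 142.5066667
V = pitch²·Σt = 0.57²·10688/75 = 46.300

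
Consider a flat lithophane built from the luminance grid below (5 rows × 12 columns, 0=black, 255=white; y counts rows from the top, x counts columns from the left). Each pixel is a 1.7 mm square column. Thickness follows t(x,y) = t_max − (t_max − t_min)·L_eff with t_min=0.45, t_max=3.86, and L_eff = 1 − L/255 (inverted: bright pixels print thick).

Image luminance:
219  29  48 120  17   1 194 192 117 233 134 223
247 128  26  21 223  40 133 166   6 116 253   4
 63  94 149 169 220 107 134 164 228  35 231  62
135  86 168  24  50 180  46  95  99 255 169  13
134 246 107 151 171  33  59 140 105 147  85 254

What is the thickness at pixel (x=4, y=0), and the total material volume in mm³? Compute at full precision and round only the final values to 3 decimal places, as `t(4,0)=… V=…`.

span = t_max - t_min = 3.86 - 0.45 = 3.410
L(4,0) = 17, L_eff = 1 - 17/255 = 0.933333 (inverted)
t(4,0) = 3.86 - 3.410·0.933333 = 0.677
Σt over all 5·12 pixels = 1622659/12750 ≈ 127.2673725
V = pitch²·Σt = 1.7²·1622659/12750 = 367.803

t(4,0)=0.677 V=367.803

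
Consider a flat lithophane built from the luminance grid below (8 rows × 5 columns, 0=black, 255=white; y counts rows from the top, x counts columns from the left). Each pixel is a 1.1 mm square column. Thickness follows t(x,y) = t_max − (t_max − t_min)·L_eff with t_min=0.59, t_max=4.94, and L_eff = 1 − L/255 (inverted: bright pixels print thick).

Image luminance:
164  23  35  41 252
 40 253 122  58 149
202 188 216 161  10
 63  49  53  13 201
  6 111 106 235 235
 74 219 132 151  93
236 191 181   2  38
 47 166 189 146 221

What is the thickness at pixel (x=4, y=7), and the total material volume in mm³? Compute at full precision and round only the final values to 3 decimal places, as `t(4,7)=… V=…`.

span = t_max - t_min = 4.94 - 0.59 = 4.350
L(4,7) = 221, L_eff = 1 - 221/255 = 0.133333 (inverted)
t(4,7) = 4.94 - 4.350·0.133333 = 4.360
Σt over all 8·5 pixels = 46802/425 ≈ 110.1223529
V = pitch²·Σt = 1.1²·46802/425 = 133.248

t(4,7)=4.360 V=133.248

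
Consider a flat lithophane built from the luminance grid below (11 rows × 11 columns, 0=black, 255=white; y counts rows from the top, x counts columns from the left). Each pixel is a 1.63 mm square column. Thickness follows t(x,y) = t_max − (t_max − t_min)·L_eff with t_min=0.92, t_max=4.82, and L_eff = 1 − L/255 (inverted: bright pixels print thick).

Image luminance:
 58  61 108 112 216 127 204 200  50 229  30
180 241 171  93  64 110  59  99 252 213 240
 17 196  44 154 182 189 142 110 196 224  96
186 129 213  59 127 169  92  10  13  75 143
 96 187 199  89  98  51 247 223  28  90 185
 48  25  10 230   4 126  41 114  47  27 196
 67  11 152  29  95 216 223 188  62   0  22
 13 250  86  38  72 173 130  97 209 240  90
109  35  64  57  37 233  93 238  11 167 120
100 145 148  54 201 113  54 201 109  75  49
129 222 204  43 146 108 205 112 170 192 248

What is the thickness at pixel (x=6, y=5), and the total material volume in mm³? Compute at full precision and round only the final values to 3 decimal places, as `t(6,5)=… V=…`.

t(6,5)=1.547 V=901.186

span = t_max - t_min = 4.82 - 0.92 = 3.900
L(6,5) = 41, L_eff = 1 - 41/255 = 0.839216 (inverted)
t(6,5) = 4.82 - 3.900·0.839216 = 1.547
Σt over all 11·11 pixels = 288309/850 ≈ 339.1870588
V = pitch²·Σt = 1.63²·288309/850 = 901.186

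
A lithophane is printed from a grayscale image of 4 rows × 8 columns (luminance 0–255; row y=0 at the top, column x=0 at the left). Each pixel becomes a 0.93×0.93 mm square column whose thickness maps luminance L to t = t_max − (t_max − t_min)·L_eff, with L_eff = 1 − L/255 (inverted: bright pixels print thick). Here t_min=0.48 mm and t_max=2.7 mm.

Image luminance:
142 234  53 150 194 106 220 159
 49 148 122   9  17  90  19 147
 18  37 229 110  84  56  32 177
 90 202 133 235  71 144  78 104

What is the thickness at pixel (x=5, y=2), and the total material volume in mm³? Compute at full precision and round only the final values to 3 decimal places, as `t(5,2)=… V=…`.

t(5,2)=0.968 V=40.836

span = t_max - t_min = 2.7 - 0.48 = 2.220
L(5,2) = 56, L_eff = 1 - 56/255 = 0.780392 (inverted)
t(5,2) = 2.7 - 2.220·0.780392 = 0.968
Σt over all 4·8 pixels = 200663/4250 ≈ 47.2148235
V = pitch²·Σt = 0.93²·200663/4250 = 40.836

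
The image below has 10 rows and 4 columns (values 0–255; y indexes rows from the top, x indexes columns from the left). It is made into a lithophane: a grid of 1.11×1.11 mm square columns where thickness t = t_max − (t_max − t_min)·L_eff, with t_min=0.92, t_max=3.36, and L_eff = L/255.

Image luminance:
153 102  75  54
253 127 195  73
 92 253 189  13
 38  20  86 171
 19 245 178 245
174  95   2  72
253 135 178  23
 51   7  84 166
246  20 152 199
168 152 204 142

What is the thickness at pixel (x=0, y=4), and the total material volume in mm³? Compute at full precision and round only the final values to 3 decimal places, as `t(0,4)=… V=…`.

t(0,4)=3.178 V=105.421

span = t_max - t_min = 3.36 - 0.92 = 2.440
L(0,4) = 19, L_eff = 19/255 = 0.074510
t(0,4) = 3.36 - 2.440·0.074510 = 3.178
Σt over all 10·4 pixels = 545456/6375 ≈ 85.5617255
V = pitch²·Σt = 1.11²·545456/6375 = 105.421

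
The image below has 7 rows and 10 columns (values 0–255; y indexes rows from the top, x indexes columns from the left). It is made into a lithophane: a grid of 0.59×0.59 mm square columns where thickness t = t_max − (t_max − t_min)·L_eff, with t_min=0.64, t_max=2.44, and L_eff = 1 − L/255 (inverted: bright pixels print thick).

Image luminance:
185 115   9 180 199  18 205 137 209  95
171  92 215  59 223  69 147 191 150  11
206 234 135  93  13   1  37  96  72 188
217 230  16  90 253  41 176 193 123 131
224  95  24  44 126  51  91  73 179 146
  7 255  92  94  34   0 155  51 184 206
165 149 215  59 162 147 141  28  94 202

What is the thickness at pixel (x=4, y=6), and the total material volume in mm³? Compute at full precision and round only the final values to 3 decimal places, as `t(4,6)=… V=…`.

span = t_max - t_min = 2.44 - 0.64 = 1.800
L(4,6) = 162, L_eff = 1 - 162/255 = 0.364706 (inverted)
t(4,6) = 2.44 - 1.800·0.364706 = 1.784
Σt over all 7·10 pixels = 45194/425 ≈ 106.3388235
V = pitch²·Σt = 0.59²·45194/425 = 37.017

t(4,6)=1.784 V=37.017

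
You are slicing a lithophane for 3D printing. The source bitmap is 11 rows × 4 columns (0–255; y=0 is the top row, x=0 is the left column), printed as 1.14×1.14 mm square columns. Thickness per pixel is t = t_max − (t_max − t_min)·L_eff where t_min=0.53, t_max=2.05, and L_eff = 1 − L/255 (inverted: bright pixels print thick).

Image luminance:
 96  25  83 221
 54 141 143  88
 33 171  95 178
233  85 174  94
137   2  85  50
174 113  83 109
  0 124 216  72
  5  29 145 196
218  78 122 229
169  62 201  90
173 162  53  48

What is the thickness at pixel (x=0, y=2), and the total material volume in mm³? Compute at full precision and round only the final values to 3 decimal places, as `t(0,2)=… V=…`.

span = t_max - t_min = 2.05 - 0.53 = 1.520
L(0,2) = 33, L_eff = 1 - 33/255 = 0.870588 (inverted)
t(0,2) = 2.05 - 1.520·0.870588 = 0.727
Σt over all 11·4 pixels = 340907/6375 ≈ 53.4756078
V = pitch²·Σt = 1.14²·340907/6375 = 69.497

t(0,2)=0.727 V=69.497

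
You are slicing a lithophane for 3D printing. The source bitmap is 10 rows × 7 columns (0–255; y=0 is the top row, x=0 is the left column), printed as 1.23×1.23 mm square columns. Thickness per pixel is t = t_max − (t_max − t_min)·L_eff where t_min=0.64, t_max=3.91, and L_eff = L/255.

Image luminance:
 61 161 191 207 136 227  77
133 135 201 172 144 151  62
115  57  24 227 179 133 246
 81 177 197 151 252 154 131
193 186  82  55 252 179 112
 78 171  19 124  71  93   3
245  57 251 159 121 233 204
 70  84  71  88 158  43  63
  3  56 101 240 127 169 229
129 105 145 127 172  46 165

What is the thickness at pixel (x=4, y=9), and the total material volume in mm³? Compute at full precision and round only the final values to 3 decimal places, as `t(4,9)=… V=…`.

span = t_max - t_min = 3.91 - 0.64 = 3.270
L(4,9) = 172, L_eff = 172/255 = 0.674510
t(4,9) = 3.91 - 3.270·0.674510 = 1.704
Σt over all 10·7 pixels = 1295201/8500 ≈ 152.3765882
V = pitch²·Σt = 1.23²·1295201/8500 = 230.531

t(4,9)=1.704 V=230.531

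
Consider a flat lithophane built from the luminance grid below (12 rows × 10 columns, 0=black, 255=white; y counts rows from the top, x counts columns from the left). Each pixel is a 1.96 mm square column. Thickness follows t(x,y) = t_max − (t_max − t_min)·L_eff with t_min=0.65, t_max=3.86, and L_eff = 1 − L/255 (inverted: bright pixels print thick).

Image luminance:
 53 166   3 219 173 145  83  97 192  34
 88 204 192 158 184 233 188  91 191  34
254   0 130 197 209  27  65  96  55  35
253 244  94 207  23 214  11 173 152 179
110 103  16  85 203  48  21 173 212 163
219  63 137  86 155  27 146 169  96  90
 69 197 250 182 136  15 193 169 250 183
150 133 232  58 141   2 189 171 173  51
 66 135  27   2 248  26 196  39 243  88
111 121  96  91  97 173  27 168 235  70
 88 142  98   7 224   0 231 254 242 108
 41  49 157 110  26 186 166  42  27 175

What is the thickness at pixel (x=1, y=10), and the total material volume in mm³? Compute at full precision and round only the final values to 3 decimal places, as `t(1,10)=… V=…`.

span = t_max - t_min = 3.86 - 0.65 = 3.210
L(1,10) = 142, L_eff = 1 - 142/255 = 0.443137 (inverted)
t(1,10) = 3.86 - 3.210·0.443137 = 2.438
Σt over all 12·10 pixels = 573527/2125 ≈ 269.8950588
V = pitch²·Σt = 1.96²·573527/2125 = 1036.829

t(1,10)=2.438 V=1036.829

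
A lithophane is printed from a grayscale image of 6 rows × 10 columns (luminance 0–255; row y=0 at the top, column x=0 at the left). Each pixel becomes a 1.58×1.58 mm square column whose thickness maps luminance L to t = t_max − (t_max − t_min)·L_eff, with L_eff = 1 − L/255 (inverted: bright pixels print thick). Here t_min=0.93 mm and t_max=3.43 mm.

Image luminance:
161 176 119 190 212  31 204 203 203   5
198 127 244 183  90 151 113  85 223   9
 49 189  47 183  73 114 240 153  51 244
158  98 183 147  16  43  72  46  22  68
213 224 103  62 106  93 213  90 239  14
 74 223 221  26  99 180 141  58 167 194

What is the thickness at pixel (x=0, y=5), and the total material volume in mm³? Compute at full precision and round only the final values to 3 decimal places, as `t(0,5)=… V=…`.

t(0,5)=1.655 V=331.742

span = t_max - t_min = 3.43 - 0.93 = 2.500
L(0,5) = 74, L_eff = 1 - 74/255 = 0.709804 (inverted)
t(0,5) = 3.43 - 2.500·0.709804 = 1.655
Σt over all 6·10 pixels = 22591/170 ≈ 132.8882353
V = pitch²·Σt = 1.58²·22591/170 = 331.742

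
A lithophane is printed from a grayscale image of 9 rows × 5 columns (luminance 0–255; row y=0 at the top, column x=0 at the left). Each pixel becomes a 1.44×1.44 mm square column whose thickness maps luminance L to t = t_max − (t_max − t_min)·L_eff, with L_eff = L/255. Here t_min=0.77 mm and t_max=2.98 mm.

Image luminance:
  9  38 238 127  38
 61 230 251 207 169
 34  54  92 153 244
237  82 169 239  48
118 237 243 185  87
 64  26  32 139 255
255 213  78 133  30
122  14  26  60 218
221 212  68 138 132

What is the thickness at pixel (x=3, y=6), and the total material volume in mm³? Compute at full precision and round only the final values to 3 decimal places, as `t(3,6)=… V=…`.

t(3,6)=1.827 V=169.775

span = t_max - t_min = 2.98 - 0.77 = 2.210
L(3,6) = 133, L_eff = 133/255 = 0.521569
t(3,6) = 2.98 - 2.210·0.521569 = 1.827
Σt over all 9·5 pixels = 30703/375 ≈ 81.8746667
V = pitch²·Σt = 1.44²·30703/375 = 169.775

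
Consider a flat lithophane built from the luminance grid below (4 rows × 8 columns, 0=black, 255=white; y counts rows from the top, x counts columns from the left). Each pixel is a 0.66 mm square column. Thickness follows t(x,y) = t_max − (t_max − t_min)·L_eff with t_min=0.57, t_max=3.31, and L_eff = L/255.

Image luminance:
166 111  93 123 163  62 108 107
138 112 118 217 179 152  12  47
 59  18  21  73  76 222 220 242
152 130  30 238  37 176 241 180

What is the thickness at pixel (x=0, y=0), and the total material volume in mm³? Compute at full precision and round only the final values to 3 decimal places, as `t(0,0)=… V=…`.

t(0,0)=1.526 V=27.309

span = t_max - t_min = 3.31 - 0.57 = 2.740
L(0,0) = 166, L_eff = 166/255 = 0.650980
t(0,0) = 3.31 - 2.740·0.650980 = 1.526
Σt over all 4·8 pixels = 266443/4250 ≈ 62.6924706
V = pitch²·Σt = 0.66²·266443/4250 = 27.309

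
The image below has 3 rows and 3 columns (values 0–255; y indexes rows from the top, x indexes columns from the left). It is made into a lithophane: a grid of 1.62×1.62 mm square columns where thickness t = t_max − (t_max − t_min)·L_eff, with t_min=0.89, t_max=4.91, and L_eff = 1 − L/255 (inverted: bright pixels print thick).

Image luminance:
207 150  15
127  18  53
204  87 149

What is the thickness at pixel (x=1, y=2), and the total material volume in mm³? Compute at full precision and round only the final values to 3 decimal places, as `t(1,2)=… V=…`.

span = t_max - t_min = 4.91 - 0.89 = 4.020
L(1,2) = 87, L_eff = 1 - 87/255 = 0.658824 (inverted)
t(1,2) = 4.91 - 4.020·0.658824 = 2.262
Σt over all 3·3 pixels = 8137/340 ≈ 23.9323529
V = pitch²·Σt = 1.62²·8137/340 = 62.808

t(1,2)=2.262 V=62.808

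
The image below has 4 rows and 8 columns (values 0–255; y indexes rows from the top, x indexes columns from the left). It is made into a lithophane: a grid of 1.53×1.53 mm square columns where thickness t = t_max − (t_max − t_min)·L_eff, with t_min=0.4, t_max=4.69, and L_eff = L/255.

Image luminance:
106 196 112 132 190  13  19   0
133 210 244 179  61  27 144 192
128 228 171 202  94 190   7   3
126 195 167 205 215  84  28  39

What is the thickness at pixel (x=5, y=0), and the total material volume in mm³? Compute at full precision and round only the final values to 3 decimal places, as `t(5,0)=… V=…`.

span = t_max - t_min = 4.69 - 0.4 = 4.290
L(5,0) = 13, L_eff = 13/255 = 0.050980
t(5,0) = 4.69 - 4.290·0.050980 = 4.471
Σt over all 4·8 pixels = 34898/425 ≈ 82.1129412
V = pitch²·Σt = 1.53²·34898/425 = 192.218

t(5,0)=4.471 V=192.218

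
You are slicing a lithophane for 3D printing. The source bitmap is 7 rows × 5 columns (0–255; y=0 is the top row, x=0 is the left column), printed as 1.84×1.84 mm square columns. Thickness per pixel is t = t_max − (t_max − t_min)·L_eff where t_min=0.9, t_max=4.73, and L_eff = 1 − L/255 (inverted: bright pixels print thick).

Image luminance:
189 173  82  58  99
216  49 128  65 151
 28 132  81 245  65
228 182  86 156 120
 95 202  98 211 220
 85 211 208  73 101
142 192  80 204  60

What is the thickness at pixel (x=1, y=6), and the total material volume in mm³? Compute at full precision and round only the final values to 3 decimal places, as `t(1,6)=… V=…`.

span = t_max - t_min = 4.73 - 0.9 = 3.830
L(1,6) = 192, L_eff = 1 - 192/255 = 0.247059 (inverted)
t(1,6) = 4.73 - 3.830·0.247059 = 3.784
Σt over all 7·5 pixels = 521819/5100 ≈ 102.3174510
V = pitch²·Σt = 1.84²·521819/5100 = 346.406

t(1,6)=3.784 V=346.406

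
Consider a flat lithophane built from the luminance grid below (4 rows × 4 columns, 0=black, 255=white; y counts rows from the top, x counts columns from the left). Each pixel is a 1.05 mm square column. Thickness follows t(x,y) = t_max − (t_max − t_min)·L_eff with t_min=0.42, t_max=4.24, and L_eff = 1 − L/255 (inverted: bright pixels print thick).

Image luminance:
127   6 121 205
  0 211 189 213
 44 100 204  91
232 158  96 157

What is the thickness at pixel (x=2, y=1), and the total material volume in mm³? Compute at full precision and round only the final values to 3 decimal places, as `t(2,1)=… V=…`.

t(2,1)=3.251 V=42.984

span = t_max - t_min = 4.24 - 0.42 = 3.820
L(2,1) = 189, L_eff = 1 - 189/255 = 0.258824 (inverted)
t(2,1) = 4.24 - 3.820·0.258824 = 3.251
Σt over all 4·4 pixels = 82849/2125 ≈ 38.9877647
V = pitch²·Σt = 1.05²·82849/2125 = 42.984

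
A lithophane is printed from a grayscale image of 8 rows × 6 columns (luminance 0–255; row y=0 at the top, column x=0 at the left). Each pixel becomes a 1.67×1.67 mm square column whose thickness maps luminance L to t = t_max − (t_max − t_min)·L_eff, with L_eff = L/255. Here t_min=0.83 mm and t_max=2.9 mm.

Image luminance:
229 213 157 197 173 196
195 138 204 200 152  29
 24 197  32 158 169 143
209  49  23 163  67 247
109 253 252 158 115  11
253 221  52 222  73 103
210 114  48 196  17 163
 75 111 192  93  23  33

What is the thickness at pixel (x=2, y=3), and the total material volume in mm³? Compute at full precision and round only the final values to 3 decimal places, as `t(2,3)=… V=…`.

span = t_max - t_min = 2.9 - 0.83 = 2.070
L(2,3) = 23, L_eff = 23/255 = 0.090196
t(2,3) = 2.9 - 2.070·0.090196 = 2.713
Σt over all 8·6 pixels = 723591/8500 ≈ 85.1283529
V = pitch²·Σt = 1.67²·723591/8500 = 237.414

t(2,3)=2.713 V=237.414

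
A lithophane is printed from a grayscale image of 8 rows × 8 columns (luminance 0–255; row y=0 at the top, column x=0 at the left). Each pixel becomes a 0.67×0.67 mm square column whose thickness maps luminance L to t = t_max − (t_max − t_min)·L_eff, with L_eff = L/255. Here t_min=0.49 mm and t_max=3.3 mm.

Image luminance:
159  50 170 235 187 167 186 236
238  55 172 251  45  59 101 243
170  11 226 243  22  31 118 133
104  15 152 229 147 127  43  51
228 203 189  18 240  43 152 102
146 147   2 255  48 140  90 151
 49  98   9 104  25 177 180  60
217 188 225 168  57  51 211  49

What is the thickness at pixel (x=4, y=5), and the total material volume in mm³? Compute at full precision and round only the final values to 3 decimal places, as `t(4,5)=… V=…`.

span = t_max - t_min = 3.3 - 0.49 = 2.810
L(4,5) = 48, L_eff = 48/255 = 0.188235
t(4,5) = 3.3 - 2.810·0.188235 = 2.771
Σt over all 8·8 pixels = 88993/750 ≈ 118.6573333
V = pitch²·Σt = 0.67²·88993/750 = 53.265

t(4,5)=2.771 V=53.265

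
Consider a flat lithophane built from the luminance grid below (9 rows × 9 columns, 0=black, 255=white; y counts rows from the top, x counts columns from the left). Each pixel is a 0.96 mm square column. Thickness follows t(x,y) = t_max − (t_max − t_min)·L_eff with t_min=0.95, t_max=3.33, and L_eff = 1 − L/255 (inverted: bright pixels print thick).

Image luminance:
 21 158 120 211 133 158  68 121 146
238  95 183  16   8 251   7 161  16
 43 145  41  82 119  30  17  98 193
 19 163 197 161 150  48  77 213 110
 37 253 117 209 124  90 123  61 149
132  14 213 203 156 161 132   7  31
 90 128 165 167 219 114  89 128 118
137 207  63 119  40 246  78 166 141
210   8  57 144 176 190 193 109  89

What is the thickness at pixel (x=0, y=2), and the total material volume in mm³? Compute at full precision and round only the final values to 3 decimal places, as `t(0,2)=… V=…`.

span = t_max - t_min = 3.33 - 0.95 = 2.380
L(0,2) = 43, L_eff = 1 - 43/255 = 0.831373 (inverted)
t(0,2) = 3.33 - 2.380·0.831373 = 1.351
Σt over all 9·9 pixels = 50581/300 ≈ 168.6033333
V = pitch²·Σt = 0.96²·50581/300 = 155.385

t(0,2)=1.351 V=155.385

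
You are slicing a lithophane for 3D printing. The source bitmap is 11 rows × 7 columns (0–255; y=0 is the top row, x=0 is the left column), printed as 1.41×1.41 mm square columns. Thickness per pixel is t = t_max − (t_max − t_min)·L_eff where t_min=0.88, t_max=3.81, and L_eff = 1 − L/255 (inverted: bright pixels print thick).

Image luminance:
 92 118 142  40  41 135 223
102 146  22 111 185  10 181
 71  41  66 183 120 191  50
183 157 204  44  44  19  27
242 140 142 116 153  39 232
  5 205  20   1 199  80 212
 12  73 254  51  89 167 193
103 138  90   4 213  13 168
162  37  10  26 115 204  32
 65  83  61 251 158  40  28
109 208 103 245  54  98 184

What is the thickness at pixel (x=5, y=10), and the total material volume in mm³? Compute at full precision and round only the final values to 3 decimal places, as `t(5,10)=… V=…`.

span = t_max - t_min = 3.81 - 0.88 = 2.930
L(5,10) = 98, L_eff = 1 - 98/255 = 0.615686 (inverted)
t(5,10) = 3.81 - 2.930·0.615686 = 2.006
Σt over all 11·7 pixels = 848071/5100 ≈ 166.2884314
V = pitch²·Σt = 1.41²·848071/5100 = 330.598

t(5,10)=2.006 V=330.598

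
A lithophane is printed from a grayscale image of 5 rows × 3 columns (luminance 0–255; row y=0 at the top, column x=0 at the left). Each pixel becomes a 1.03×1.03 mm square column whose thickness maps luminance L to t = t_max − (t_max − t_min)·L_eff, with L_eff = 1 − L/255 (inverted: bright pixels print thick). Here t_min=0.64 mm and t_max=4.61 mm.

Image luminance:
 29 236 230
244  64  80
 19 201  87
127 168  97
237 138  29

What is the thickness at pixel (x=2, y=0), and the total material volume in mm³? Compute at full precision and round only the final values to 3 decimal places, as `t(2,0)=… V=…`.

span = t_max - t_min = 4.61 - 0.64 = 3.970
L(2,0) = 230, L_eff = 1 - 230/255 = 0.098039 (inverted)
t(2,0) = 4.61 - 3.970·0.098039 = 4.221
Σt over all 5·3 pixels = 172207/4250 ≈ 40.5192941
V = pitch²·Σt = 1.03²·172207/4250 = 42.987

t(2,0)=4.221 V=42.987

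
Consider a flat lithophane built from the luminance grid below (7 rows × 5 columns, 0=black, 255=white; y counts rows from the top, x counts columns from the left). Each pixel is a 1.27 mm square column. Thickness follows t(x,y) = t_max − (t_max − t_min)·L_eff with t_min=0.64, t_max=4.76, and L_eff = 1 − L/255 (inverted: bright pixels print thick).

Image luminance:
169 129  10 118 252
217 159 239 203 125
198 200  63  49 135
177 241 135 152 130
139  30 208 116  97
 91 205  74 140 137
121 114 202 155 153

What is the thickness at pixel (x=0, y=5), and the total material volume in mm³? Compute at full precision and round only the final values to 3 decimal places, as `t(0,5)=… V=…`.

t(0,5)=2.110 V=168.589

span = t_max - t_min = 4.76 - 0.64 = 4.120
L(0,5) = 91, L_eff = 1 - 91/255 = 0.643137 (inverted)
t(0,5) = 4.76 - 4.120·0.643137 = 2.110
Σt over all 7·5 pixels = 39197/375 ≈ 104.5253333
V = pitch²·Σt = 1.27²·39197/375 = 168.589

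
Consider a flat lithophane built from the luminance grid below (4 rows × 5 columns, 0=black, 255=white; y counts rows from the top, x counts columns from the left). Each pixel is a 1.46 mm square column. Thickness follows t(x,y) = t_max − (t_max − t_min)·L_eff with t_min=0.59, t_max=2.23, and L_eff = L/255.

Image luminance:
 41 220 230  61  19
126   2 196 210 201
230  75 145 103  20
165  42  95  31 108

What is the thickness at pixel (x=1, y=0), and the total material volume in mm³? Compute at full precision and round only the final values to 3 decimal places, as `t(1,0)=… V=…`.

t(1,0)=0.815 V=63.264

span = t_max - t_min = 2.23 - 0.59 = 1.640
L(1,0) = 220, L_eff = 220/255 = 0.862745
t(1,0) = 2.23 - 1.640·0.862745 = 0.815
Σt over all 4·5 pixels = 37841/1275 ≈ 29.6792157
V = pitch²·Σt = 1.46²·37841/1275 = 63.264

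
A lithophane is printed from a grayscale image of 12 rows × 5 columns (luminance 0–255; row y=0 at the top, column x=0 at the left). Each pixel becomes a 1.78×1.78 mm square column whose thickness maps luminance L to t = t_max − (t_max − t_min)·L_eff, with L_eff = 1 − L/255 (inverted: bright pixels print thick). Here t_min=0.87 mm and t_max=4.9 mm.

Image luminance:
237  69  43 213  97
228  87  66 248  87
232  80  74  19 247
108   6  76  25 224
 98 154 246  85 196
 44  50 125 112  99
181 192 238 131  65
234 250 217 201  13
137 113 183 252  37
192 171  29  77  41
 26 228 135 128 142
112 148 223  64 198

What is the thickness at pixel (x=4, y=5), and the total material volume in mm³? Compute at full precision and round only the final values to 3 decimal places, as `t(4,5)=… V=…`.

t(4,5)=2.435 V=567.628

span = t_max - t_min = 4.9 - 0.87 = 4.030
L(4,5) = 99, L_eff = 1 - 99/255 = 0.611765 (inverted)
t(4,5) = 4.9 - 4.030·0.611765 = 2.435
Σt over all 12·5 pixels = 4568399/25500 ≈ 179.1529020
V = pitch²·Σt = 1.78²·4568399/25500 = 567.628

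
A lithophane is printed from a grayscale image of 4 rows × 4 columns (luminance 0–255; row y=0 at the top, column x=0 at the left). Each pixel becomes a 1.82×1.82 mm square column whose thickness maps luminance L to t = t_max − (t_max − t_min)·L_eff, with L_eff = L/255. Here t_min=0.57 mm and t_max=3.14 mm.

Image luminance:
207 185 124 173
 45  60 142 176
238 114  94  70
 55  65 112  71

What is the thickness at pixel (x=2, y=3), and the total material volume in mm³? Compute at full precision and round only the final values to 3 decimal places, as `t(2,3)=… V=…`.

t(2,3)=2.011 V=101.951

span = t_max - t_min = 3.14 - 0.57 = 2.570
L(2,3) = 112, L_eff = 112/255 = 0.439216
t(2,3) = 3.14 - 2.570·0.439216 = 2.011
Σt over all 4·4 pixels = 784853/25500 ≈ 30.7785490
V = pitch²·Σt = 1.82²·784853/25500 = 101.951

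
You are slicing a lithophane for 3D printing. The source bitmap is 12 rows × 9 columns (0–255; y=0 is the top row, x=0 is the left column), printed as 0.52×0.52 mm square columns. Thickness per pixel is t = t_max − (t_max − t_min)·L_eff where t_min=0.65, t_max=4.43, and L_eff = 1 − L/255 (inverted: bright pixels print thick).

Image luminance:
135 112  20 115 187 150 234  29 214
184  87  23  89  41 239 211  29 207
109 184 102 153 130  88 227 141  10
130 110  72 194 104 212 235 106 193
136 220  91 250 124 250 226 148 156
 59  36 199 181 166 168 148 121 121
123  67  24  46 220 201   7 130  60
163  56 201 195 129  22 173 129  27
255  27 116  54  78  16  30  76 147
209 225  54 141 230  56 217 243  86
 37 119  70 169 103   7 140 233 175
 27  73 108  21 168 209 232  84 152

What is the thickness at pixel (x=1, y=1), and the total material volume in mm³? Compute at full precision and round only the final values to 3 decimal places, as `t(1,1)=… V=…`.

span = t_max - t_min = 4.43 - 0.65 = 3.780
L(1,1) = 87, L_eff = 1 - 87/255 = 0.658824 (inverted)
t(1,1) = 4.43 - 3.780·0.658824 = 1.940
Σt over all 12·9 pixels = 589104/2125 ≈ 277.2254118
V = pitch²·Σt = 0.52²·589104/2125 = 74.962

t(1,1)=1.940 V=74.962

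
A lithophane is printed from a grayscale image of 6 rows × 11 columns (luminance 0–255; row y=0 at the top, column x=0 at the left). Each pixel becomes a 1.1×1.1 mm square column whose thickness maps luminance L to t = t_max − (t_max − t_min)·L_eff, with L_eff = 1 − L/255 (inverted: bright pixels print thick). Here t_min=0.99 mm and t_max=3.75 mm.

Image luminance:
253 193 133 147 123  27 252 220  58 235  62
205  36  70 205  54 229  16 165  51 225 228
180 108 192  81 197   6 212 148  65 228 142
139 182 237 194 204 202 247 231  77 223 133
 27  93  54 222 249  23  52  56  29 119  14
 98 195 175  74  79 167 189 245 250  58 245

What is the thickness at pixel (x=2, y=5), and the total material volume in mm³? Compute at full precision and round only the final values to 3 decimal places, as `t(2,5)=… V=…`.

t(2,5)=2.884 V=203.845

span = t_max - t_min = 3.75 - 0.99 = 2.760
L(2,5) = 175, L_eff = 1 - 175/255 = 0.313725 (inverted)
t(2,5) = 3.75 - 2.760·0.313725 = 2.884
Σt over all 6·11 pixels = 715983/4250 ≈ 168.4665882
V = pitch²·Σt = 1.1²·715983/4250 = 203.845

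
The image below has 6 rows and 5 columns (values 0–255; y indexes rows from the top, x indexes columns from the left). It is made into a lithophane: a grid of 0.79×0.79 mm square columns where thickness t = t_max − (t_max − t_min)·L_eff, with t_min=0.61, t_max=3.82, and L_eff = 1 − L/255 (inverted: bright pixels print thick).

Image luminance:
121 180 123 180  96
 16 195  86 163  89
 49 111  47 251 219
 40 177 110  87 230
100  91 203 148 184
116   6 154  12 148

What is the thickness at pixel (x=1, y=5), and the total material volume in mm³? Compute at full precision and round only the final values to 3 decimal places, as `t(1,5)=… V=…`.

span = t_max - t_min = 3.82 - 0.61 = 3.210
L(1,5) = 6, L_eff = 1 - 6/255 = 0.976471 (inverted)
t(1,5) = 3.82 - 3.210·0.976471 = 0.686
Σt over all 6·5 pixels = 277437/4250 ≈ 65.2792941
V = pitch²·Σt = 0.79²·277437/4250 = 40.741

t(1,5)=0.686 V=40.741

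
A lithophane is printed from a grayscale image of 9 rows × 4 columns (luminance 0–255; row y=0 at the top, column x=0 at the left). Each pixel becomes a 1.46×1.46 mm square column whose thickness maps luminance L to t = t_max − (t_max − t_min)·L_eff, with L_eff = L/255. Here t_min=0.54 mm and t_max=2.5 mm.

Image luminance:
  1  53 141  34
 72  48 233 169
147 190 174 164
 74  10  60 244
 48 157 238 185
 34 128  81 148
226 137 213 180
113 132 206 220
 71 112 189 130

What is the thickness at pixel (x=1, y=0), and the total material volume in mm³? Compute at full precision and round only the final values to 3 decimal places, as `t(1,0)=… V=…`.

t(1,0)=2.093 V=113.823

span = t_max - t_min = 2.5 - 0.54 = 1.960
L(1,0) = 53, L_eff = 53/255 = 0.207843
t(1,0) = 2.5 - 1.960·0.207843 = 2.093
Σt over all 9·4 pixels = 340412/6375 ≈ 53.3979608
V = pitch²·Σt = 1.46²·340412/6375 = 113.823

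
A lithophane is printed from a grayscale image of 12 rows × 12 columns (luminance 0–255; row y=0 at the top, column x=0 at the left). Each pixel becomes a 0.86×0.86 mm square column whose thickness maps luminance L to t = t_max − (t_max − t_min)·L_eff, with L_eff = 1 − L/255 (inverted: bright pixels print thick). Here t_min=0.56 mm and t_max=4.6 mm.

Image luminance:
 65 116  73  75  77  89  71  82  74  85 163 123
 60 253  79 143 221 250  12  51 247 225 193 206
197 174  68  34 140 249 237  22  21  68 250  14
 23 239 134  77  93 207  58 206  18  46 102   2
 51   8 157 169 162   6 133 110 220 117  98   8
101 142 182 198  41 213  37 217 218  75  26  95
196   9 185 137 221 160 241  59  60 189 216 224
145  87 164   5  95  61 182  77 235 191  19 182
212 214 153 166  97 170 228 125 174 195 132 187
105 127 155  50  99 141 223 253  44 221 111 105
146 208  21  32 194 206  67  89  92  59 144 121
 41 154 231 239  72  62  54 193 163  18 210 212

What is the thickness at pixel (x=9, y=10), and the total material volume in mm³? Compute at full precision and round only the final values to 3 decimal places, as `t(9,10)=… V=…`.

t(9,10)=1.495 V=277.014

span = t_max - t_min = 4.6 - 0.56 = 4.040
L(9,10) = 59, L_eff = 1 - 59/255 = 0.768627 (inverted)
t(9,10) = 4.6 - 4.040·0.768627 = 1.495
Σt over all 12·12 pixels = 2387731/6375 ≈ 374.5460392
V = pitch²·Σt = 0.86²·2387731/6375 = 277.014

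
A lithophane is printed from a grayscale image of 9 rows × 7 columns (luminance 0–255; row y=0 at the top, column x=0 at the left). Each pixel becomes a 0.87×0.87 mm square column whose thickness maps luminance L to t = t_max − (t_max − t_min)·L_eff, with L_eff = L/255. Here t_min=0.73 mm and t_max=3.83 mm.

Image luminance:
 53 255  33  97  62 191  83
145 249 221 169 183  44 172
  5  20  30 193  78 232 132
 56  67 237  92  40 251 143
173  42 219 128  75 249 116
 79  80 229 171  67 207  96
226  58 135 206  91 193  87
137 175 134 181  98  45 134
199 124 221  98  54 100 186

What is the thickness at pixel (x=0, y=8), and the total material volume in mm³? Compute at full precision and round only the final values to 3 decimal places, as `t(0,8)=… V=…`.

t(0,8)=1.411 V=105.836

span = t_max - t_min = 3.83 - 0.73 = 3.100
L(0,8) = 199, L_eff = 199/255 = 0.780392
t(0,8) = 3.83 - 3.100·0.780392 = 1.411
Σt over all 9·7 pixels = 237709/1700 ≈ 139.8288235
V = pitch²·Σt = 0.87²·237709/1700 = 105.836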